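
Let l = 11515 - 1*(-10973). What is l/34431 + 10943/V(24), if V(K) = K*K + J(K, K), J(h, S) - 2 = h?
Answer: 130105403/6909154 ≈ 18.831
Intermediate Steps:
l = 22488 (l = 11515 + 10973 = 22488)
J(h, S) = 2 + h
V(K) = 2 + K + K² (V(K) = K*K + (2 + K) = K² + (2 + K) = 2 + K + K²)
l/34431 + 10943/V(24) = 22488/34431 + 10943/(2 + 24 + 24²) = 22488*(1/34431) + 10943/(2 + 24 + 576) = 7496/11477 + 10943/602 = 130105403/6909154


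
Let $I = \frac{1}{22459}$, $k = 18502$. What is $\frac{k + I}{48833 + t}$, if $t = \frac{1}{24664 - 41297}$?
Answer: $\frac{6911617257227}{18242082169192} \approx 0.37888$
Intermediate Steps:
$I = \frac{1}{22459} \approx 4.4526 \cdot 10^{-5}$
$t = - \frac{1}{16633}$ ($t = \frac{1}{-16633} = - \frac{1}{16633} \approx -6.0121 \cdot 10^{-5}$)
$\frac{k + I}{48833 + t} = \frac{18502 + \frac{1}{22459}}{48833 - \frac{1}{16633}} = \frac{415536419}{22459 \cdot \frac{812239288}{16633}} = \frac{415536419}{22459} \cdot \frac{16633}{812239288} = \frac{6911617257227}{18242082169192}$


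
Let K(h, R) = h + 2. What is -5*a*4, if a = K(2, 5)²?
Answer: -320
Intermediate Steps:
K(h, R) = 2 + h
a = 16 (a = (2 + 2)² = 4² = 16)
-5*a*4 = -5*16*4 = -80*4 = -320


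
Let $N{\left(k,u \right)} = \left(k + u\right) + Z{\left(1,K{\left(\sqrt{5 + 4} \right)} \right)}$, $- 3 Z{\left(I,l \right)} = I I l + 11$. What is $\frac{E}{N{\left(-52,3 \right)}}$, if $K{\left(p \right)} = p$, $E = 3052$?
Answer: $- \frac{1308}{23} \approx -56.87$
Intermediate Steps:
$Z{\left(I,l \right)} = - \frac{11}{3} - \frac{l I^{2}}{3}$ ($Z{\left(I,l \right)} = - \frac{I I l + 11}{3} = - \frac{I^{2} l + 11}{3} = - \frac{l I^{2} + 11}{3} = - \frac{11 + l I^{2}}{3} = - \frac{11}{3} - \frac{l I^{2}}{3}$)
$N{\left(k,u \right)} = - \frac{14}{3} + k + u$ ($N{\left(k,u \right)} = \left(k + u\right) - \left(\frac{11}{3} + \frac{\sqrt{5 + 4} \cdot 1^{2}}{3}\right) = \left(k + u\right) - \left(\frac{11}{3} + \frac{1}{3} \sqrt{9} \cdot 1\right) = \left(k + u\right) - \left(\frac{11}{3} + 1 \cdot 1\right) = \left(k + u\right) - \frac{14}{3} = - \frac{14}{3} + k + u$)
$\frac{E}{N{\left(-52,3 \right)}} = \frac{3052}{- \frac{14}{3} - 52 + 3} = \frac{3052}{- \frac{161}{3}} = 3052 \left(- \frac{3}{161}\right) = - \frac{1308}{23}$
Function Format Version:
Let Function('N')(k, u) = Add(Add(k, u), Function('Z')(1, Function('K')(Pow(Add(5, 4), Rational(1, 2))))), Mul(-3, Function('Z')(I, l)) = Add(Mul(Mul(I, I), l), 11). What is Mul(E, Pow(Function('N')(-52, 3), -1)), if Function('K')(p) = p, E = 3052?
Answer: Rational(-1308, 23) ≈ -56.870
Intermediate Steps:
Function('Z')(I, l) = Add(Rational(-11, 3), Mul(Rational(-1, 3), l, Pow(I, 2))) (Function('Z')(I, l) = Mul(Rational(-1, 3), Add(Mul(Mul(I, I), l), 11)) = Mul(Rational(-1, 3), Add(Mul(Pow(I, 2), l), 11)) = Mul(Rational(-1, 3), Add(Mul(l, Pow(I, 2)), 11)) = Mul(Rational(-1, 3), Add(11, Mul(l, Pow(I, 2)))) = Add(Rational(-11, 3), Mul(Rational(-1, 3), l, Pow(I, 2))))
Function('N')(k, u) = Add(Rational(-14, 3), k, u) (Function('N')(k, u) = Add(Add(k, u), Add(Rational(-11, 3), Mul(Rational(-1, 3), Pow(Add(5, 4), Rational(1, 2)), Pow(1, 2)))) = Add(Add(k, u), Add(Rational(-11, 3), Mul(Rational(-1, 3), Pow(9, Rational(1, 2)), 1))) = Add(Add(k, u), Add(Rational(-11, 3), Mul(Rational(-1, 3), 3, 1))) = Add(Add(k, u), Add(Rational(-11, 3), -1)) = Add(Add(k, u), Rational(-14, 3)) = Add(Rational(-14, 3), k, u))
Mul(E, Pow(Function('N')(-52, 3), -1)) = Mul(3052, Pow(Add(Rational(-14, 3), -52, 3), -1)) = Mul(3052, Pow(Rational(-161, 3), -1)) = Mul(3052, Rational(-3, 161)) = Rational(-1308, 23)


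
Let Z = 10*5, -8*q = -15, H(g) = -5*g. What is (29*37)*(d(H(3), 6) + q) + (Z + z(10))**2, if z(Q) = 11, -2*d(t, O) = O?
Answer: 20111/8 ≈ 2513.9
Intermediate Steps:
d(t, O) = -O/2
q = 15/8 (q = -1/8*(-15) = 15/8 ≈ 1.8750)
Z = 50
(29*37)*(d(H(3), 6) + q) + (Z + z(10))**2 = (29*37)*(-1/2*6 + 15/8) + (50 + 11)**2 = 1073*(-3 + 15/8) + 61**2 = 1073*(-9/8) + 3721 = -9657/8 + 3721 = 20111/8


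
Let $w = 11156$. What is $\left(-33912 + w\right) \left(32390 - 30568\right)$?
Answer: $-41461432$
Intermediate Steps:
$\left(-33912 + w\right) \left(32390 - 30568\right) = \left(-33912 + 11156\right) \left(32390 - 30568\right) = \left(-22756\right) 1822 = -41461432$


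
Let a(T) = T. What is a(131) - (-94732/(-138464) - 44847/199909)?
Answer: 903344521569/6920049944 ≈ 130.54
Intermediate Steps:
a(131) - (-94732/(-138464) - 44847/199909) = 131 - (-94732/(-138464) - 44847/199909) = 131 - (-94732*(-1/138464) - 44847*1/199909) = 131 - (23683/34616 - 44847/199909) = 131 - 1*3182021095/6920049944 = 131 - 3182021095/6920049944 = 903344521569/6920049944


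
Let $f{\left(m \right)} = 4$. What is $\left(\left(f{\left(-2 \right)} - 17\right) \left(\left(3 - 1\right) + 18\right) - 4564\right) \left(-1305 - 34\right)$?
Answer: $6459336$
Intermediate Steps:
$\left(\left(f{\left(-2 \right)} - 17\right) \left(\left(3 - 1\right) + 18\right) - 4564\right) \left(-1305 - 34\right) = \left(\left(4 - 17\right) \left(\left(3 - 1\right) + 18\right) - 4564\right) \left(-1305 - 34\right) = \left(- 13 \left(\left(3 - 1\right) + 18\right) - 4564\right) \left(-1339\right) = \left(- 13 \left(2 + 18\right) - 4564\right) \left(-1339\right) = \left(\left(-13\right) 20 - 4564\right) \left(-1339\right) = \left(-260 - 4564\right) \left(-1339\right) = \left(-4824\right) \left(-1339\right) = 6459336$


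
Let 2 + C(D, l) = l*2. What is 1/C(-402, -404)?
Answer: -1/810 ≈ -0.0012346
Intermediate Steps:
C(D, l) = -2 + 2*l (C(D, l) = -2 + l*2 = -2 + 2*l)
1/C(-402, -404) = 1/(-2 + 2*(-404)) = 1/(-2 - 808) = 1/(-810) = -1/810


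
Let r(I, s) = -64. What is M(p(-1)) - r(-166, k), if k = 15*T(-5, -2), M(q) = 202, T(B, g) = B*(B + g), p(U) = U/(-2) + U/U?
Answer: 266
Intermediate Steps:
p(U) = 1 - U/2 (p(U) = U*(-½) + 1 = -U/2 + 1 = 1 - U/2)
k = 525 (k = 15*(-5*(-5 - 2)) = 15*(-5*(-7)) = 15*35 = 525)
M(p(-1)) - r(-166, k) = 202 - 1*(-64) = 202 + 64 = 266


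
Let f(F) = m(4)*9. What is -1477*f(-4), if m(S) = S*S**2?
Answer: -850752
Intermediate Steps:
m(S) = S**3
f(F) = 576 (f(F) = 4**3*9 = 64*9 = 576)
-1477*f(-4) = -1477*576 = -850752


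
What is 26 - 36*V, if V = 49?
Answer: -1738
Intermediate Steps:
26 - 36*V = 26 - 36*49 = 26 - 1764 = -1738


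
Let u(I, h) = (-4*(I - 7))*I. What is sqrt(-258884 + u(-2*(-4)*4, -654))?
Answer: 2*I*sqrt(65521) ≈ 511.94*I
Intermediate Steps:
u(I, h) = I*(28 - 4*I) (u(I, h) = (-4*(-7 + I))*I = (28 - 4*I)*I = I*(28 - 4*I))
sqrt(-258884 + u(-2*(-4)*4, -654)) = sqrt(-258884 + 4*(-2*(-4)*4)*(7 - (-2*(-4))*4)) = sqrt(-258884 + 4*(8*4)*(7 - 8*4)) = sqrt(-258884 + 4*32*(7 - 1*32)) = sqrt(-258884 + 4*32*(7 - 32)) = sqrt(-258884 + 4*32*(-25)) = sqrt(-258884 - 3200) = sqrt(-262084) = 2*I*sqrt(65521)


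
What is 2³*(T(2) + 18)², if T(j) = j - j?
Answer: 2592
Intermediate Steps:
T(j) = 0
2³*(T(2) + 18)² = 2³*(0 + 18)² = 8*18² = 8*324 = 2592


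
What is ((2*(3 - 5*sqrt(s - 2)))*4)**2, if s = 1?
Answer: -1024 - 1920*I ≈ -1024.0 - 1920.0*I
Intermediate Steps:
((2*(3 - 5*sqrt(s - 2)))*4)**2 = ((2*(3 - 5*sqrt(1 - 2)))*4)**2 = ((2*(3 - 5*I))*4)**2 = ((6 - 10*I)*4)**2 = (24 - 40*I)**2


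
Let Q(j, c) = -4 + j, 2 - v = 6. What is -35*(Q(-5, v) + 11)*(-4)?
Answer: 280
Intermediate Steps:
v = -4 (v = 2 - 1*6 = 2 - 6 = -4)
-35*(Q(-5, v) + 11)*(-4) = -35*((-4 - 5) + 11)*(-4) = -35*(-9 + 11)*(-4) = -35*2*(-4) = -70*(-4) = 280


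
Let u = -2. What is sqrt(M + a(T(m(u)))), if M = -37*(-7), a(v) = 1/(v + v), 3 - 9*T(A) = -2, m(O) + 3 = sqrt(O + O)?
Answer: sqrt(25990)/10 ≈ 16.121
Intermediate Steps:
m(O) = -3 + sqrt(2)*sqrt(O) (m(O) = -3 + sqrt(O + O) = -3 + sqrt(2*O) = -3 + sqrt(2)*sqrt(O))
T(A) = 5/9 (T(A) = 1/3 - 1/9*(-2) = 1/3 + 2/9 = 5/9)
a(v) = 1/(2*v)
M = 259
sqrt(M + a(T(m(u)))) = sqrt(259 + 1/(2*(5/9))) = sqrt(259 + (1/2)*(9/5)) = sqrt(259 + 9/10) = sqrt(2599/10) = sqrt(25990)/10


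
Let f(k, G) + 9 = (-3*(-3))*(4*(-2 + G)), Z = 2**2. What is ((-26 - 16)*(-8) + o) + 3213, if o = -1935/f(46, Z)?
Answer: 24628/7 ≈ 3518.3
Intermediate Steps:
Z = 4
f(k, G) = -81 + 36*G (f(k, G) = -9 + (-3*(-3))*(4*(-2 + G)) = -9 + 9*(-8 + 4*G) = -9 + (-72 + 36*G) = -81 + 36*G)
o = -215/7 (o = -1935/(-81 + 36*4) = -1935/(-81 + 144) = -1935/63 = -1935*1/63 = -215/7 ≈ -30.714)
((-26 - 16)*(-8) + o) + 3213 = ((-26 - 16)*(-8) - 215/7) + 3213 = (-42*(-8) - 215/7) + 3213 = (336 - 215/7) + 3213 = 2137/7 + 3213 = 24628/7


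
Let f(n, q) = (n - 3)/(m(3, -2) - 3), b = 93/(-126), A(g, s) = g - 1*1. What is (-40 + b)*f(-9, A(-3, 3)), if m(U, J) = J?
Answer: -3422/35 ≈ -97.771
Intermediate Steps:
A(g, s) = -1 + g (A(g, s) = g - 1 = -1 + g)
b = -31/42 (b = 93*(-1/126) = -31/42 ≈ -0.73810)
f(n, q) = 3/5 - n/5 (f(n, q) = (n - 3)/(-2 - 3) = (-3 + n)/(-5) = (-3 + n)*(-1/5) = 3/5 - n/5)
(-40 + b)*f(-9, A(-3, 3)) = (-40 - 31/42)*(3/5 - 1/5*(-9)) = -1711*(3/5 + 9/5)/42 = -1711/42*12/5 = -3422/35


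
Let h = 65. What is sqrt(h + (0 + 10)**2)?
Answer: sqrt(165) ≈ 12.845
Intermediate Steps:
sqrt(h + (0 + 10)**2) = sqrt(65 + (0 + 10)**2) = sqrt(65 + 10**2) = sqrt(65 + 100) = sqrt(165)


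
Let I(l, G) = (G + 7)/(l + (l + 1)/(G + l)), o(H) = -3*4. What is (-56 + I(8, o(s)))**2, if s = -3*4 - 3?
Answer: 1710864/529 ≈ 3234.1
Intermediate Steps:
s = -15 (s = -12 - 3 = -15)
o(H) = -12
I(l, G) = (7 + G)/(l + (1 + l)/(G + l))
(-56 + I(8, o(s)))**2 = (-56 + ((-12)**2 + 7*(-12) + 7*8 - 12*8)/(1 + 8 + 8**2 - 12*8))**2 = (-56 + (144 - 84 + 56 - 96)/(1 + 8 + 64 - 96))**2 = (-56 + 20/(-23))**2 = (-56 - 1/23*20)**2 = (-56 - 20/23)**2 = (-1308/23)**2 = 1710864/529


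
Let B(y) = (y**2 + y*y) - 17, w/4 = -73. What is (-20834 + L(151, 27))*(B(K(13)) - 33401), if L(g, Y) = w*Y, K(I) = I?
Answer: 949991440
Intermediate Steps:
w = -292 (w = 4*(-73) = -292)
L(g, Y) = -292*Y
B(y) = -17 + 2*y**2 (B(y) = (y**2 + y**2) - 17 = 2*y**2 - 17 = -17 + 2*y**2)
(-20834 + L(151, 27))*(B(K(13)) - 33401) = (-20834 - 292*27)*((-17 + 2*13**2) - 33401) = (-20834 - 7884)*((-17 + 2*169) - 33401) = -28718*((-17 + 338) - 33401) = -28718*(321 - 33401) = -28718*(-33080) = 949991440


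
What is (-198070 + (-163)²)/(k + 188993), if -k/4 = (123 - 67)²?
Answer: -171501/176449 ≈ -0.97196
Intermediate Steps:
k = -12544 (k = -4*(123 - 67)² = -4*56² = -4*3136 = -12544)
(-198070 + (-163)²)/(k + 188993) = (-198070 + (-163)²)/(-12544 + 188993) = (-198070 + 26569)/176449 = -171501*1/176449 = -171501/176449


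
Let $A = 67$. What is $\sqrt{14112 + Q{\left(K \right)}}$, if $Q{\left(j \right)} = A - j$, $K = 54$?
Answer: $5 \sqrt{565} \approx 118.85$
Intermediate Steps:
$Q{\left(j \right)} = 67 - j$
$\sqrt{14112 + Q{\left(K \right)}} = \sqrt{14112 + \left(67 - 54\right)} = \sqrt{14112 + 13} = \sqrt{14125} = 5 \sqrt{565}$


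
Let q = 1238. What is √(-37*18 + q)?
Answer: 2*√143 ≈ 23.917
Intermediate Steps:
√(-37*18 + q) = √(-37*18 + 1238) = √(-666 + 1238) = √572 = 2*√143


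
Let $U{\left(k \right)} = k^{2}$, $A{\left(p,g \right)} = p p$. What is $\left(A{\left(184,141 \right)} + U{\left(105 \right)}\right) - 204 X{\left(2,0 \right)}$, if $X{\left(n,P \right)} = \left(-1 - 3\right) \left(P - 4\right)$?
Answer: $41617$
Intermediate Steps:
$A{\left(p,g \right)} = p^{2}$
$X{\left(n,P \right)} = 16 - 4 P$ ($X{\left(n,P \right)} = - 4 \left(-4 + P\right) = 16 - 4 P$)
$\left(A{\left(184,141 \right)} + U{\left(105 \right)}\right) - 204 X{\left(2,0 \right)} = \left(184^{2} + 105^{2}\right) - 204 \left(16 - 0\right) = \left(33856 + 11025\right) - 204 \left(16 + 0\right) = 44881 - 3264 = 41617$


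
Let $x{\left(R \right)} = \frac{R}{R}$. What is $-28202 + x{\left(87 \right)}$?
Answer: $-28201$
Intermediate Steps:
$x{\left(R \right)} = 1$
$-28202 + x{\left(87 \right)} = -28202 + 1 = -28201$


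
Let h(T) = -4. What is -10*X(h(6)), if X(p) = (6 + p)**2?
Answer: -40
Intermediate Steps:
-10*X(h(6)) = -10*(6 - 4)**2 = -10*2**2 = -10*4 = -40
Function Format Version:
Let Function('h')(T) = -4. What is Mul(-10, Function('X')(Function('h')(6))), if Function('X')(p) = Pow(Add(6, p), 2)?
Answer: -40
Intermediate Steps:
Mul(-10, Function('X')(Function('h')(6))) = Mul(-10, Pow(Add(6, -4), 2)) = Mul(-10, Pow(2, 2)) = Mul(-10, 4) = -40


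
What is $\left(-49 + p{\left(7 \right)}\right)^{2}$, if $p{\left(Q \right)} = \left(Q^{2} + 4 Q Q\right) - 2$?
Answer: $37636$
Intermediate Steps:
$p{\left(Q \right)} = -2 + 5 Q^{2}$ ($p{\left(Q \right)} = \left(Q^{2} + 4 Q^{2}\right) - 2 = 5 Q^{2} - 2 = -2 + 5 Q^{2}$)
$\left(-49 + p{\left(7 \right)}\right)^{2} = \left(-49 - \left(2 - 5 \cdot 7^{2}\right)\right)^{2} = \left(-49 + \left(-2 + 5 \cdot 49\right)\right)^{2} = \left(-49 + \left(-2 + 245\right)\right)^{2} = \left(-49 + 243\right)^{2} = 194^{2} = 37636$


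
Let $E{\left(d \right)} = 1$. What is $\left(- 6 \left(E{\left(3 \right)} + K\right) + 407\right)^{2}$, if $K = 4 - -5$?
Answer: $120409$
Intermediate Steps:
$K = 9$ ($K = 4 + 5 = 9$)
$\left(- 6 \left(E{\left(3 \right)} + K\right) + 407\right)^{2} = \left(- 6 \left(1 + 9\right) + 407\right)^{2} = \left(\left(-6\right) 10 + 407\right)^{2} = \left(-60 + 407\right)^{2} = 347^{2} = 120409$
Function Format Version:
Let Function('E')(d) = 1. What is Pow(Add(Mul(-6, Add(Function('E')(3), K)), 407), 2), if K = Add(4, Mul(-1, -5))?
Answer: 120409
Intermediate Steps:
K = 9 (K = Add(4, 5) = 9)
Pow(Add(Mul(-6, Add(Function('E')(3), K)), 407), 2) = Pow(Add(Mul(-6, Add(1, 9)), 407), 2) = Pow(Add(Mul(-6, 10), 407), 2) = Pow(Add(-60, 407), 2) = Pow(347, 2) = 120409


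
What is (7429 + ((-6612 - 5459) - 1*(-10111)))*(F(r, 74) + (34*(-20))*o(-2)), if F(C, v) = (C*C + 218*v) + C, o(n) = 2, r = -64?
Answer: 102839076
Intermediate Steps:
F(C, v) = C + C**2 + 218*v (F(C, v) = (C**2 + 218*v) + C = C + C**2 + 218*v)
(7429 + ((-6612 - 5459) - 1*(-10111)))*(F(r, 74) + (34*(-20))*o(-2)) = (7429 + ((-6612 - 5459) - 1*(-10111)))*((-64 + (-64)**2 + 218*74) + (34*(-20))*2) = (7429 + (-12071 + 10111))*((-64 + 4096 + 16132) - 680*2) = (7429 - 1960)*(20164 - 1360) = 5469*18804 = 102839076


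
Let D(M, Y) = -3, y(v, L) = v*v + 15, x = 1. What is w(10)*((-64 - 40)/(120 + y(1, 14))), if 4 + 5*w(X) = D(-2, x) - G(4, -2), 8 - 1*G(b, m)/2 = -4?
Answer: 403/85 ≈ 4.7412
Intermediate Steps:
y(v, L) = 15 + v² (y(v, L) = v² + 15 = 15 + v²)
G(b, m) = 24 (G(b, m) = 16 - 2*(-4) = 16 + 8 = 24)
w(X) = -31/5 (w(X) = -⅘ + (-3 - 1*24)/5 = -⅘ + (-3 - 24)/5 = -⅘ + (⅕)*(-27) = -⅘ - 27/5 = -31/5)
w(10)*((-64 - 40)/(120 + y(1, 14))) = -31*(-64 - 40)/(5*(120 + (15 + 1²))) = -(-3224)/(5*(120 + (15 + 1))) = -(-3224)/(5*(120 + 16)) = -(-3224)/(5*136) = -31/5*(-13/17) = 403/85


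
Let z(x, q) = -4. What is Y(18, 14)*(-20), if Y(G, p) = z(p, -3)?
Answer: 80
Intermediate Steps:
Y(G, p) = -4
Y(18, 14)*(-20) = -4*(-20) = 80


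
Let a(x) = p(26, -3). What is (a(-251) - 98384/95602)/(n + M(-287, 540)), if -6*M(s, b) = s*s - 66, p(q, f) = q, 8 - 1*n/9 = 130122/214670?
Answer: -59131710180/32325011039483 ≈ -0.0018293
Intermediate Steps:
n = 7142571/107335 (n = 72 - 1171098/214670 = 72 - 9*65061/107335 = 72 - 585549/107335 = 7142571/107335 ≈ 66.545)
a(x) = 26
M(s, b) = 11 - s²/6 (M(s, b) = -(s*s - 66)/6 = -(s² - 66)/6 = -(-66 + s²)/6 = 11 - s²/6)
(a(-251) - 98384/95602)/(n + M(-287, 540)) = (26 - 98384/95602)/(7142571/107335 + (11 - ⅙*(-287)²)) = (26 - 98384*1/95602)/(7142571/107335 + (11 - ⅙*82369)) = (26 - 3784/3677)/(7142571/107335 + (11 - 82369/6)) = 91818/(3677*(7142571/107335 - 82303/6)) = 91818/(3677*(-8791137079/644010)) = (91818/3677)*(-644010/8791137079) = -59131710180/32325011039483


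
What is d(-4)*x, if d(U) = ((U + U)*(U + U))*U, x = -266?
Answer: 68096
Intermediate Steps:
d(U) = 4*U³ (d(U) = ((2*U)*(2*U))*U = (4*U²)*U = 4*U³)
d(-4)*x = (4*(-4)³)*(-266) = (4*(-64))*(-266) = -256*(-266) = 68096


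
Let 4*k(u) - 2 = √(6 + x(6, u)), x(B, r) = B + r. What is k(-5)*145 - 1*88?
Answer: -31/2 + 145*√7/4 ≈ 80.408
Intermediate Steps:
k(u) = ½ + √(12 + u)/4 (k(u) = ½ + √(6 + (6 + u))/4 = ½ + √(12 + u)/4)
k(-5)*145 - 1*88 = (½ + √(12 - 5)/4)*145 - 1*88 = (½ + √7/4)*145 - 88 = (145/2 + 145*√7/4) - 88 = -31/2 + 145*√7/4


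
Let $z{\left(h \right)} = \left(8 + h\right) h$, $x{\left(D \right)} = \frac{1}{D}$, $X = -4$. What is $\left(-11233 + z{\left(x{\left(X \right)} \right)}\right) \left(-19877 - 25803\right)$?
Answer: $513211945$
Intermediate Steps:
$z{\left(h \right)} = h \left(8 + h\right)$
$\left(-11233 + z{\left(x{\left(X \right)} \right)}\right) \left(-19877 - 25803\right) = \left(-11233 + \frac{8 + \frac{1}{-4}}{-4}\right) \left(-19877 - 25803\right) = \left(-11233 - \frac{8 - \frac{1}{4}}{4}\right) \left(-45680\right) = \left(-11233 - \frac{31}{16}\right) \left(-45680\right) = \left(- \frac{179759}{16}\right) \left(-45680\right) = 513211945$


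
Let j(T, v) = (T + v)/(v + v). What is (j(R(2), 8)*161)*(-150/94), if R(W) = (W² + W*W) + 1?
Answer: -205275/752 ≈ -272.97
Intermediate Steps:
R(W) = 1 + 2*W² (R(W) = (W² + W²) + 1 = 2*W² + 1 = 1 + 2*W²)
j(T, v) = (T + v)/(2*v) (j(T, v) = (T + v)/((2*v)) = (T + v)*(1/(2*v)) = (T + v)/(2*v))
(j(R(2), 8)*161)*(-150/94) = (((½)*((1 + 2*2²) + 8)/8)*161)*(-150/94) = (((½)*(⅛)*((1 + 2*4) + 8))*161)*(-150*1/94) = (((½)*(⅛)*((1 + 8) + 8))*161)*(-75/47) = (((½)*(⅛)*(9 + 8))*161)*(-75/47) = (((½)*(⅛)*17)*161)*(-75/47) = ((17/16)*161)*(-75/47) = (2737/16)*(-75/47) = -205275/752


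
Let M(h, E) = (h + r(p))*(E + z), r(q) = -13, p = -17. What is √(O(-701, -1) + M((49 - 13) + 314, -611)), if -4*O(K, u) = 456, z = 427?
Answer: I*√62122 ≈ 249.24*I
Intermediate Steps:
O(K, u) = -114 (O(K, u) = -¼*456 = -114)
M(h, E) = (-13 + h)*(427 + E) (M(h, E) = (h - 13)*(E + 427) = (-13 + h)*(427 + E))
√(O(-701, -1) + M((49 - 13) + 314, -611)) = √(-114 + (-5551 - 13*(-611) + 427*((49 - 13) + 314) - 611*((49 - 13) + 314))) = √(-114 + (-5551 + 7943 + 427*(36 + 314) - 611*(36 + 314))) = √(-114 + (-5551 + 7943 + 427*350 - 611*350)) = √(-114 + (-5551 + 7943 + 149450 - 213850)) = √(-114 - 62008) = √(-62122) = I*√62122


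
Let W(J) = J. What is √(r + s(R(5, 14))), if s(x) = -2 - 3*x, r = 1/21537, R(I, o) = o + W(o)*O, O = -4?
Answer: √6390719477/7179 ≈ 11.136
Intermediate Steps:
R(I, o) = -3*o (R(I, o) = o + o*(-4) = o - 4*o = -3*o)
r = 1/21537 ≈ 4.6432e-5
√(r + s(R(5, 14))) = √(1/21537 + (-2 - (-9)*14)) = √(1/21537 + (-2 - 3*(-42))) = √(1/21537 + (-2 + 126)) = √(1/21537 + 124) = √(2670589/21537) = √6390719477/7179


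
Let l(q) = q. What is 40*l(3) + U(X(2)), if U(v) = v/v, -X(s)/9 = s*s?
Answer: 121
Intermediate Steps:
X(s) = -9*s**2 (X(s) = -9*s*s = -9*s**2)
U(v) = 1
40*l(3) + U(X(2)) = 40*3 + 1 = 120 + 1 = 121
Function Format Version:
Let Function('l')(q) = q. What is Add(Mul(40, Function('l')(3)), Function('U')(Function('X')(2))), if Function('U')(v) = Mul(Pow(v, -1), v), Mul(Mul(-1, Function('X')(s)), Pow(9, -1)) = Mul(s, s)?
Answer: 121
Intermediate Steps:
Function('X')(s) = Mul(-9, Pow(s, 2)) (Function('X')(s) = Mul(-9, Mul(s, s)) = Mul(-9, Pow(s, 2)))
Function('U')(v) = 1
Add(Mul(40, Function('l')(3)), Function('U')(Function('X')(2))) = Add(Mul(40, 3), 1) = Add(120, 1) = 121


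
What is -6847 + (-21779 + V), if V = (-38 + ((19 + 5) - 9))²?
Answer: -28097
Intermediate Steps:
V = 529 (V = (-38 + (24 - 9))² = (-38 + 15)² = (-23)² = 529)
-6847 + (-21779 + V) = -6847 + (-21779 + 529) = -6847 - 21250 = -28097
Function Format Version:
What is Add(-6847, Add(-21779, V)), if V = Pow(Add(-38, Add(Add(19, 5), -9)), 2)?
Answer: -28097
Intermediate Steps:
V = 529 (V = Pow(Add(-38, Add(24, -9)), 2) = Pow(Add(-38, 15), 2) = Pow(-23, 2) = 529)
Add(-6847, Add(-21779, V)) = Add(-6847, Add(-21779, 529)) = Add(-6847, -21250) = -28097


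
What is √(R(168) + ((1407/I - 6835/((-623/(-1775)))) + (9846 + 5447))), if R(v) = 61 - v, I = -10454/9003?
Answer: I*√233269776899791282/6512842 ≈ 74.158*I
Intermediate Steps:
I = -10454/9003 (I = -10454*1/9003 = -10454/9003 ≈ -1.1612)
√(R(168) + ((1407/I - 6835/((-623/(-1775)))) + (9846 + 5447))) = √((61 - 1*168) + ((1407/(-10454/9003) - 6835/((-623/(-1775)))) + (9846 + 5447))) = √((61 - 168) + ((1407*(-9003/10454) - 6835/((-623*(-1/1775)))) + 15293)) = √(-107 + ((-12667221/10454 - 6835/623/1775) + 15293)) = √(-107 + ((-12667221/10454 - 6835*1775/623) + 15293)) = √(-107 + ((-12667221/10454 - 12132125/623) + 15293)) = √(-107 + (-134720913433/6512842 + 15293)) = √(-107 - 35120020727/6512842) = √(-35816894821/6512842) = I*√233269776899791282/6512842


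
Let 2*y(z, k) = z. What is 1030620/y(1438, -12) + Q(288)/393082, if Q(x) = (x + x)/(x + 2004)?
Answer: 38688785332476/26990778989 ≈ 1433.4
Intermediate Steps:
y(z, k) = z/2
Q(x) = 2*x/(2004 + x) (Q(x) = (2*x)/(2004 + x) = 2*x/(2004 + x))
1030620/y(1438, -12) + Q(288)/393082 = 1030620/(((½)*1438)) + (2*288/(2004 + 288))/393082 = 1030620/719 + (2*288/2292)*(1/393082) = 1030620*(1/719) + (2*288*(1/2292))*(1/393082) = 1030620/719 + (48/191)*(1/393082) = 1030620/719 + 24/37539331 = 38688785332476/26990778989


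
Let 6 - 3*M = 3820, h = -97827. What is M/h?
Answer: 3814/293481 ≈ 0.012996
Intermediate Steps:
M = -3814/3 (M = 2 - ⅓*3820 = 2 - 3820/3 = -3814/3 ≈ -1271.3)
M/h = -3814/3/(-97827) = -3814/3*(-1/97827) = 3814/293481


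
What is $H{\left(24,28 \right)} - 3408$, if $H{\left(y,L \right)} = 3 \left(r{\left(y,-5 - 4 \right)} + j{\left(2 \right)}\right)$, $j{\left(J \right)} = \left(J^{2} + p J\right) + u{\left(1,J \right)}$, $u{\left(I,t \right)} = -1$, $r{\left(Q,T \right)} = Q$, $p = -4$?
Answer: $-3351$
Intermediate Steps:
$j{\left(J \right)} = -1 + J^{2} - 4 J$ ($j{\left(J \right)} = \left(J^{2} - 4 J\right) - 1 = -1 + J^{2} - 4 J$)
$H{\left(y,L \right)} = -15 + 3 y$ ($H{\left(y,L \right)} = 3 \left(y - \left(9 - 4\right)\right) = 3 \left(y - 5\right) = 3 \left(-5 + y\right) = -15 + 3 y$)
$H{\left(24,28 \right)} - 3408 = \left(-15 + 3 \cdot 24\right) - 3408 = \left(-15 + 72\right) - 3408 = 57 - 3408 = -3351$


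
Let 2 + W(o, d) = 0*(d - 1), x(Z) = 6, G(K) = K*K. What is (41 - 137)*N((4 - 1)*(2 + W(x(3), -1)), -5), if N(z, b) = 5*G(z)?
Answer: 0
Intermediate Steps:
G(K) = K**2
W(o, d) = -2 (W(o, d) = -2 + 0*(d - 1) = -2 + 0*(-1 + d) = -2 + 0 = -2)
N(z, b) = 5*z**2
(41 - 137)*N((4 - 1)*(2 + W(x(3), -1)), -5) = (41 - 137)*(5*((4 - 1)*(2 - 2))**2) = -480*(3*0)**2 = -480*0**2 = -480*0 = -96*0 = 0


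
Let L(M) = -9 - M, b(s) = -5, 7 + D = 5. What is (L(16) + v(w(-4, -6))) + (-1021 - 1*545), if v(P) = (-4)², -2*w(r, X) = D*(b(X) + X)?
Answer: -1575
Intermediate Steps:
D = -2 (D = -7 + 5 = -2)
w(r, X) = -5 + X (w(r, X) = -(-1)*(-5 + X) = -(10 - 2*X)/2 = -5 + X)
v(P) = 16
(L(16) + v(w(-4, -6))) + (-1021 - 1*545) = ((-9 - 1*16) + 16) + (-1021 - 1*545) = ((-9 - 16) + 16) + (-1021 - 545) = (-25 + 16) - 1566 = -9 - 1566 = -1575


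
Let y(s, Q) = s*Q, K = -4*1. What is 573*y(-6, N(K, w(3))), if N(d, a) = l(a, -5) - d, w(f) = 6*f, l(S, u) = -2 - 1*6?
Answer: 13752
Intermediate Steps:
l(S, u) = -8 (l(S, u) = -2 - 6 = -8)
K = -4
N(d, a) = -8 - d
y(s, Q) = Q*s
573*y(-6, N(K, w(3))) = 573*((-8 - 1*(-4))*(-6)) = 573*((-8 + 4)*(-6)) = 573*(-4*(-6)) = 573*24 = 13752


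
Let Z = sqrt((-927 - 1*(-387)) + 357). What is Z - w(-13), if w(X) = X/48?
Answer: 13/48 + I*sqrt(183) ≈ 0.27083 + 13.528*I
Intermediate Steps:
Z = I*sqrt(183) (Z = sqrt((-927 + 387) + 357) = sqrt(-540 + 357) = sqrt(-183) = I*sqrt(183) ≈ 13.528*I)
w(X) = X/48 (w(X) = X*(1/48) = X/48)
Z - w(-13) = I*sqrt(183) - (-13)/48 = I*sqrt(183) - 1*(-13/48) = I*sqrt(183) + 13/48 = 13/48 + I*sqrt(183)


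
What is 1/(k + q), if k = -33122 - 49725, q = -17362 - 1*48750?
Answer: -1/148959 ≈ -6.7133e-6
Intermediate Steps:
q = -66112 (q = -17362 - 48750 = -66112)
k = -82847
1/(k + q) = 1/(-82847 - 66112) = 1/(-148959) = -1/148959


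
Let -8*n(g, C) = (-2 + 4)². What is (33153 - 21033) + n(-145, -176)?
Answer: 24239/2 ≈ 12120.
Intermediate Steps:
n(g, C) = -½ (n(g, C) = -(-2 + 4)²/8 = -⅛*2² = -⅛*4 = -½)
(33153 - 21033) + n(-145, -176) = (33153 - 21033) - ½ = 12120 - ½ = 24239/2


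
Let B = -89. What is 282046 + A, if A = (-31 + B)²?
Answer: 296446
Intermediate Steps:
A = 14400 (A = (-31 - 89)² = (-120)² = 14400)
282046 + A = 282046 + 14400 = 296446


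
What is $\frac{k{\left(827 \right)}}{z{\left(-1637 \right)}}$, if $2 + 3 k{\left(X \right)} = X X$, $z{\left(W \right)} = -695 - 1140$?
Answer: $- \frac{683927}{5505} \approx -124.24$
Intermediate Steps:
$z{\left(W \right)} = -1835$
$k{\left(X \right)} = - \frac{2}{3} + \frac{X^{2}}{3}$ ($k{\left(X \right)} = - \frac{2}{3} + \frac{X X}{3} = - \frac{2}{3} + \frac{X^{2}}{3}$)
$\frac{k{\left(827 \right)}}{z{\left(-1637 \right)}} = \frac{- \frac{2}{3} + \frac{827^{2}}{3}}{-1835} = \left(- \frac{2}{3} + \frac{1}{3} \cdot 683929\right) \left(- \frac{1}{1835}\right) = \left(- \frac{2}{3} + \frac{683929}{3}\right) \left(- \frac{1}{1835}\right) = \frac{683927}{3} \left(- \frac{1}{1835}\right) = - \frac{683927}{5505}$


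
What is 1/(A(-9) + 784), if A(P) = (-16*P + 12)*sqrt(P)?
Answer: 49/52105 - 117*I/208420 ≈ 0.00094041 - 0.00056137*I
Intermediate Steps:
A(P) = sqrt(P)*(12 - 16*P) (A(P) = (12 - 16*P)*sqrt(P) = sqrt(P)*(12 - 16*P))
1/(A(-9) + 784) = 1/(sqrt(-9)*(12 - 16*(-9)) + 784) = 1/((3*I)*(12 + 144) + 784) = 1/((3*I)*156 + 784) = 1/(468*I + 784) = 1/(784 + 468*I) = (784 - 468*I)/833680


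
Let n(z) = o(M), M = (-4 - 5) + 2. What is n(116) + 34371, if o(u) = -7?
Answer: 34364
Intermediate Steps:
M = -7 (M = -9 + 2 = -7)
n(z) = -7
n(116) + 34371 = -7 + 34371 = 34364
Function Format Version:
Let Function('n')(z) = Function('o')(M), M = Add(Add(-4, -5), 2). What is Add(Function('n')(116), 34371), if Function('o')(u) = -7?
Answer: 34364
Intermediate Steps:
M = -7 (M = Add(-9, 2) = -7)
Function('n')(z) = -7
Add(Function('n')(116), 34371) = Add(-7, 34371) = 34364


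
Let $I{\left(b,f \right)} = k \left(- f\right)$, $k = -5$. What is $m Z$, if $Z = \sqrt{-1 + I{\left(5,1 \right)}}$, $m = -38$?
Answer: $-76$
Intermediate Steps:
$I{\left(b,f \right)} = 5 f$ ($I{\left(b,f \right)} = - 5 \left(- f\right) = 5 f$)
$Z = 2$ ($Z = \sqrt{-1 + 5 \cdot 1} = \sqrt{-1 + 5} = \sqrt{4} = 2$)
$m Z = \left(-38\right) 2 = -76$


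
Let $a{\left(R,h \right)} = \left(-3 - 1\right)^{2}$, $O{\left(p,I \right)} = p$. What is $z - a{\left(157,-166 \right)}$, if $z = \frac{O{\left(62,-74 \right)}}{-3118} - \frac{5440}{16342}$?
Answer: $- \frac{208311205}{12738589} \approx -16.353$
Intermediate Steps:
$z = - \frac{4493781}{12738589}$ ($z = \frac{62}{-3118} - \frac{5440}{16342} = 62 \left(- \frac{1}{3118}\right) - \frac{2720}{8171} = - \frac{31}{1559} - \frac{2720}{8171} = - \frac{4493781}{12738589} \approx -0.35277$)
$a{\left(R,h \right)} = 16$ ($a{\left(R,h \right)} = \left(-3 - 1\right)^{2} = \left(-4\right)^{2} = 16$)
$z - a{\left(157,-166 \right)} = - \frac{4493781}{12738589} - 16 = - \frac{208311205}{12738589}$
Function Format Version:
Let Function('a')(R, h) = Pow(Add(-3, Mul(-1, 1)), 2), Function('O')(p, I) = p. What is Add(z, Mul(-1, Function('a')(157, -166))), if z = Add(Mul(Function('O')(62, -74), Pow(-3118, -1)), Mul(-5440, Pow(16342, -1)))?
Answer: Rational(-208311205, 12738589) ≈ -16.353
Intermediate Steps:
z = Rational(-4493781, 12738589) (z = Add(Mul(62, Pow(-3118, -1)), Mul(-5440, Pow(16342, -1))) = Add(Mul(62, Rational(-1, 3118)), Mul(-5440, Rational(1, 16342))) = Add(Rational(-31, 1559), Rational(-2720, 8171)) = Rational(-4493781, 12738589) ≈ -0.35277)
Function('a')(R, h) = 16 (Function('a')(R, h) = Pow(Add(-3, -1), 2) = Pow(-4, 2) = 16)
Add(z, Mul(-1, Function('a')(157, -166))) = Add(Rational(-4493781, 12738589), Mul(-1, 16)) = Add(Rational(-4493781, 12738589), -16) = Rational(-208311205, 12738589)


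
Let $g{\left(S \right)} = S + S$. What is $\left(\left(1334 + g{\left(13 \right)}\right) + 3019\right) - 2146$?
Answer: $2233$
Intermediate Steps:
$g{\left(S \right)} = 2 S$
$\left(\left(1334 + g{\left(13 \right)}\right) + 3019\right) - 2146 = \left(\left(1334 + 2 \cdot 13\right) + 3019\right) - 2146 = \left(\left(1334 + 26\right) + 3019\right) - 2146 = \left(1360 + 3019\right) - 2146 = 4379 - 2146 = 2233$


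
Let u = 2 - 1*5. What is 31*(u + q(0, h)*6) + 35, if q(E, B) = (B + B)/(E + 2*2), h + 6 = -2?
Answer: -802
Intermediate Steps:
h = -8 (h = -6 - 2 = -8)
q(E, B) = 2*B/(4 + E) (q(E, B) = (2*B)/(E + 4) = (2*B)/(4 + E) = 2*B/(4 + E))
u = -3 (u = 2 - 5 = -3)
31*(u + q(0, h)*6) + 35 = 31*(-3 + (2*(-8)/(4 + 0))*6) + 35 = 31*(-3 + (2*(-8)/4)*6) + 35 = 31*(-3 + (2*(-8)*(¼))*6) + 35 = 31*(-3 - 4*6) + 35 = 31*(-3 - 24) + 35 = 31*(-27) + 35 = -837 + 35 = -802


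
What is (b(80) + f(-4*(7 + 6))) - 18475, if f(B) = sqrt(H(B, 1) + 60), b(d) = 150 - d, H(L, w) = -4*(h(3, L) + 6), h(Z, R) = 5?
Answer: -18401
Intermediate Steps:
H(L, w) = -44 (H(L, w) = -4*(5 + 6) = -4*11 = -44)
f(B) = 4 (f(B) = sqrt(-44 + 60) = sqrt(16) = 4)
(b(80) + f(-4*(7 + 6))) - 18475 = ((150 - 1*80) + 4) - 18475 = ((150 - 80) + 4) - 18475 = (70 + 4) - 18475 = 74 - 18475 = -18401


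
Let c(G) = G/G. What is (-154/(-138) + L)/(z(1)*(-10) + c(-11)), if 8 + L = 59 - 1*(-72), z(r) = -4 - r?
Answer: 8564/3519 ≈ 2.4336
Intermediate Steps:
c(G) = 1
L = 123 (L = -8 + (59 - 1*(-72)) = -8 + (59 + 72) = -8 + 131 = 123)
(-154/(-138) + L)/(z(1)*(-10) + c(-11)) = (-154/(-138) + 123)/((-4 - 1*1)*(-10) + 1) = (-154*(-1/138) + 123)/((-4 - 1)*(-10) + 1) = (77/69 + 123)/(-5*(-10) + 1) = (8564/69)/(50 + 1) = (8564/69)/51 = (1/51)*(8564/69) = 8564/3519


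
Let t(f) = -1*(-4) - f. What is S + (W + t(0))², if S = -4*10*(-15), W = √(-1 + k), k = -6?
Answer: 609 + 8*I*√7 ≈ 609.0 + 21.166*I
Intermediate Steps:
t(f) = 4 - f
W = I*√7 (W = √(-1 - 6) = √(-7) = I*√7 ≈ 2.6458*I)
S = 600 (S = -40*(-15) = 600)
S + (W + t(0))² = 600 + (I*√7 + (4 - 1*0))² = 600 + (I*√7 + (4 + 0))² = 600 + (I*√7 + 4)² = 600 + (4 + I*√7)²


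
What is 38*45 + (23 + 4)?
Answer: 1737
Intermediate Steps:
38*45 + (23 + 4) = 1710 + 27 = 1737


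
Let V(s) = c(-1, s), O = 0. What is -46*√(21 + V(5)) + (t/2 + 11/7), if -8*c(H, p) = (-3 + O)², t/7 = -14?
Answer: -332/7 - 23*√318/2 ≈ -252.50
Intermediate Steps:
t = -98 (t = 7*(-14) = -98)
c(H, p) = -9/8 (c(H, p) = -(-3 + 0)²/8 = -⅛*(-3)² = -⅛*9 = -9/8)
V(s) = -9/8
-46*√(21 + V(5)) + (t/2 + 11/7) = -46*√(21 - 9/8) + (-98/2 + 11/7) = -23*√318/2 + (-98*½ + 11*(⅐)) = -23*√318/2 + (-49 + 11/7) = -23*√318/2 - 332/7 = -332/7 - 23*√318/2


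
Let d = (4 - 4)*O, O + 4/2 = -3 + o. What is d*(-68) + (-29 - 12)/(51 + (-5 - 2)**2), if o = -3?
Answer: -41/100 ≈ -0.41000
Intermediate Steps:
O = -8 (O = -2 + (-3 - 3) = -2 - 6 = -8)
d = 0 (d = (4 - 4)*(-8) = 0*(-8) = 0)
d*(-68) + (-29 - 12)/(51 + (-5 - 2)**2) = 0*(-68) + (-29 - 12)/(51 + (-5 - 2)**2) = 0 - 41/(51 + (-7)**2) = 0 - 41/(51 + 49) = 0 - 41/100 = -41/100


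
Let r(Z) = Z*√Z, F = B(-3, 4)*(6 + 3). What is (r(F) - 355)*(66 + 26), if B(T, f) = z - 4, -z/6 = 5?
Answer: -32660 - 84456*I*√34 ≈ -32660.0 - 4.9246e+5*I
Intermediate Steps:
z = -30 (z = -6*5 = -30)
B(T, f) = -34 (B(T, f) = -30 - 4 = -34)
F = -306 (F = -34*(6 + 3) = -34*9 = -306)
r(Z) = Z^(3/2)
(r(F) - 355)*(66 + 26) = ((-306)^(3/2) - 355)*(66 + 26) = (-918*I*√34 - 355)*92 = (-355 - 918*I*√34)*92 = -32660 - 84456*I*√34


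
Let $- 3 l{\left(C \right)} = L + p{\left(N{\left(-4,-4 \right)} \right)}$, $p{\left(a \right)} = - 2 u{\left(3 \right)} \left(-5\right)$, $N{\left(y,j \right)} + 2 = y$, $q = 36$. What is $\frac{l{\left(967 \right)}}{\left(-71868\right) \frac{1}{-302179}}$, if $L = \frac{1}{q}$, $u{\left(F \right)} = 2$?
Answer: $- \frac{217871059}{7761744} \approx -28.07$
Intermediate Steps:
$N{\left(y,j \right)} = -2 + y$
$L = \frac{1}{36} \approx 0.027778$
$p{\left(a \right)} = 20$ ($p{\left(a \right)} = \left(-2\right) 2 \left(-5\right) = \left(-4\right) \left(-5\right) = 20$)
$l{\left(C \right)} = - \frac{721}{108}$ ($l{\left(C \right)} = - \frac{\frac{1}{36} + 20}{3} = \left(- \frac{1}{3}\right) \frac{721}{36} = - \frac{721}{108}$)
$\frac{l{\left(967 \right)}}{\left(-71868\right) \frac{1}{-302179}} = - \frac{721}{108 \left(- \frac{71868}{-302179}\right)} = - \frac{721}{108 \left(\left(-71868\right) \left(- \frac{1}{302179}\right)\right)} = - \frac{721}{108 \cdot \frac{71868}{302179}} = \left(- \frac{721}{108}\right) \frac{302179}{71868} = - \frac{217871059}{7761744}$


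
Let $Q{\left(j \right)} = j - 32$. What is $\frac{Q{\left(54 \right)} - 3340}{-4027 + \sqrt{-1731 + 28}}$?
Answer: $\frac{2226931}{2703072} + \frac{553 i \sqrt{1703}}{2703072} \approx 0.82385 + 0.0084426 i$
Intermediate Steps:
$Q{\left(j \right)} = -32 + j$
$\frac{Q{\left(54 \right)} - 3340}{-4027 + \sqrt{-1731 + 28}} = \frac{\left(-32 + 54\right) - 3340}{-4027 + \sqrt{-1731 + 28}} = \frac{22 - 3340}{-4027 + \sqrt{-1703}} = - \frac{3318}{-4027 + i \sqrt{1703}}$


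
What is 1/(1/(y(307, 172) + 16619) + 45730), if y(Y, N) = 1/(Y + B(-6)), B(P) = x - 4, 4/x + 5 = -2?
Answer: 35182430/1608892526017 ≈ 2.1867e-5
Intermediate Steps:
x = -4/7 (x = 4/(-5 - 2) = 4/(-7) = 4*(-1/7) = -4/7 ≈ -0.57143)
B(P) = -32/7 (B(P) = -4/7 - 4 = -32/7)
y(Y, N) = 1/(-32/7 + Y) (y(Y, N) = 1/(Y - 32/7) = 1/(-32/7 + Y))
1/(1/(y(307, 172) + 16619) + 45730) = 1/(1/(7/(-32 + 7*307) + 16619) + 45730) = 1/(1/(7/(-32 + 2149) + 16619) + 45730) = 1/(1/(7/2117 + 16619) + 45730) = 1/(1/(35182430/2117) + 45730) = 1/(2117/35182430 + 45730) = 1/(1608892526017/35182430) = 35182430/1608892526017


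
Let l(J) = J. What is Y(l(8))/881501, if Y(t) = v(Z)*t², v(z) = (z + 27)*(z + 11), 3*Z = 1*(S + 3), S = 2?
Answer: 209152/7933509 ≈ 0.026363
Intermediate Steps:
Z = 5/3 (Z = (1*(2 + 3))/3 = (1*5)/3 = (⅓)*5 = 5/3 ≈ 1.6667)
v(z) = (11 + z)*(27 + z) (v(z) = (27 + z)*(11 + z) = (11 + z)*(27 + z))
Y(t) = 3268*t²/9 (Y(t) = (297 + (5/3)² + 38*(5/3))*t² = (297 + 25/9 + 190/3)*t² = 3268*t²/9)
Y(l(8))/881501 = ((3268/9)*8²)/881501 = ((3268/9)*64)*(1/881501) = (209152/9)*(1/881501) = 209152/7933509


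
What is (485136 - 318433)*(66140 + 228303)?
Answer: 49084531429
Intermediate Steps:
(485136 - 318433)*(66140 + 228303) = 166703*294443 = 49084531429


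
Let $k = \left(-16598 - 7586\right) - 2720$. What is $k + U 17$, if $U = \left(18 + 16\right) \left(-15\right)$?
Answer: $-35574$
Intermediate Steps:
$U = -510$ ($U = 34 \left(-15\right) = -510$)
$k = -26904$ ($k = -24184 - 2720 = -26904$)
$k + U 17 = -26904 - 8670 = -35574$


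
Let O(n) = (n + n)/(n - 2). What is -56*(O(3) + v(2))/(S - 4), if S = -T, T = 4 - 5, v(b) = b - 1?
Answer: 392/3 ≈ 130.67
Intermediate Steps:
v(b) = -1 + b
T = -1
O(n) = 2*n/(-2 + n) (O(n) = (2*n)/(-2 + n) = 2*n/(-2 + n))
S = 1 (S = -1*(-1) = 1)
-56*(O(3) + v(2))/(S - 4) = -56*(2*3/(-2 + 3) + (-1 + 2))/(1 - 4) = -56*(2*3/1 + 1)/(-3) = -56*(2*3*1 + 1)*(-1)/3 = -56*(6 + 1)*(-1)/3 = -392*(-1)/3 = -56*(-7/3) = 392/3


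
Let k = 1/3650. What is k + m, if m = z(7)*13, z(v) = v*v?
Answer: 2325051/3650 ≈ 637.00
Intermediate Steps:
z(v) = v²
k = 1/3650 ≈ 0.00027397
m = 637 (m = 7²*13 = 49*13 = 637)
k + m = 1/3650 + 637 = 2325051/3650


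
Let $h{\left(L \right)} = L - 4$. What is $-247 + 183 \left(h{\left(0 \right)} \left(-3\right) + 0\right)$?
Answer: $1949$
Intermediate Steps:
$h{\left(L \right)} = -4 + L$
$-247 + 183 \left(h{\left(0 \right)} \left(-3\right) + 0\right) = -247 + 183 \left(\left(-4 + 0\right) \left(-3\right) + 0\right) = -247 + 183 \left(\left(-4\right) \left(-3\right) + 0\right) = -247 + 183 \left(12 + 0\right) = -247 + 183 \cdot 12 = -247 + 2196 = 1949$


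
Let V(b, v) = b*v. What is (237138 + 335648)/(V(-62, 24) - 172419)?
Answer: -572786/173907 ≈ -3.2936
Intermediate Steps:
(237138 + 335648)/(V(-62, 24) - 172419) = (237138 + 335648)/(-62*24 - 172419) = 572786/(-1488 - 172419) = 572786/(-173907) = 572786*(-1/173907) = -572786/173907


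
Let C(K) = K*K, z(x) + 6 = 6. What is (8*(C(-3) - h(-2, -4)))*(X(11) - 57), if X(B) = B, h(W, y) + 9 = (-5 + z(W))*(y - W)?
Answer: -2944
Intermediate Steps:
z(x) = 0 (z(x) = -6 + 6 = 0)
h(W, y) = -9 - 5*y + 5*W (h(W, y) = -9 + (-5 + 0)*(y - W) = -9 - 5*(y - W) = -9 + (-5*y + 5*W) = -9 - 5*y + 5*W)
C(K) = K**2
(8*(C(-3) - h(-2, -4)))*(X(11) - 57) = (8*((-3)**2 - (-9 - 5*(-4) + 5*(-2))))*(11 - 57) = (8*(9 - (-9 + 20 - 10)))*(-46) = (8*(9 - 1*1))*(-46) = (8*(9 - 1))*(-46) = (8*8)*(-46) = 64*(-46) = -2944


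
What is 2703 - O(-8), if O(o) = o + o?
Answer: 2719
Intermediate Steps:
O(o) = 2*o
2703 - O(-8) = 2703 - 2*(-8) = 2703 - 1*(-16) = 2703 + 16 = 2719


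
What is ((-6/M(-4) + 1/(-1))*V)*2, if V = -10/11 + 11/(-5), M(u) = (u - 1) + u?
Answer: 114/55 ≈ 2.0727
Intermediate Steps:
M(u) = -1 + 2*u (M(u) = (-1 + u) + u = -1 + 2*u)
V = -171/55 (V = -10*1/11 + 11*(-⅕) = -10/11 - 11/5 = -171/55 ≈ -3.1091)
((-6/M(-4) + 1/(-1))*V)*2 = ((-6/(-1 + 2*(-4)) + 1/(-1))*(-171/55))*2 = ((-6/(-1 - 8) + 1*(-1))*(-171/55))*2 = ((-6/(-9) - 1)*(-171/55))*2 = ((-6*(-⅑) - 1)*(-171/55))*2 = ((⅔ - 1)*(-171/55))*2 = -⅓*(-171/55)*2 = (57/55)*2 = 114/55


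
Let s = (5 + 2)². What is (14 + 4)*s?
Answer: 882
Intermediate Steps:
s = 49 (s = 7² = 49)
(14 + 4)*s = (14 + 4)*49 = 18*49 = 882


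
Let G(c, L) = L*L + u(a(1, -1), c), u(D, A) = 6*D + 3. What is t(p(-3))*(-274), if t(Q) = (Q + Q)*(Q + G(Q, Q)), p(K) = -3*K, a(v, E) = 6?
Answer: -636228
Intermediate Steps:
u(D, A) = 3 + 6*D
G(c, L) = 39 + L² (G(c, L) = L*L + (3 + 6*6) = L² + (3 + 36) = L² + 39 = 39 + L²)
t(Q) = 2*Q*(39 + Q + Q²) (t(Q) = (Q + Q)*(Q + (39 + Q²)) = (2*Q)*(39 + Q + Q²) = 2*Q*(39 + Q + Q²))
t(p(-3))*(-274) = (2*(-3*(-3))*(39 - 3*(-3) + (-3*(-3))²))*(-274) = (2*9*(39 + 9 + 9²))*(-274) = (2*9*(39 + 9 + 81))*(-274) = (2*9*129)*(-274) = 2322*(-274) = -636228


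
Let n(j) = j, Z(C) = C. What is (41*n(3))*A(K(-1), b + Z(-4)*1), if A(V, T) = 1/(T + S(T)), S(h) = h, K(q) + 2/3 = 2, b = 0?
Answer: -123/8 ≈ -15.375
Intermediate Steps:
K(q) = 4/3 (K(q) = -⅔ + 2 = 4/3)
A(V, T) = 1/(2*T) (A(V, T) = 1/(T + T) = 1/(2*T))
(41*n(3))*A(K(-1), b + Z(-4)*1) = (41*3)*(1/(2*(0 - 4*1))) = 123*(1/(2*(0 - 4))) = 123*((½)/(-4)) = 123*((½)*(-¼)) = 123*(-⅛) = -123/8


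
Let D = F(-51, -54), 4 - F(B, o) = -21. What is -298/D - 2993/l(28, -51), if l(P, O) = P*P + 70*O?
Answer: -755403/69650 ≈ -10.846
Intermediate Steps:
F(B, o) = 25 (F(B, o) = 4 - 1*(-21) = 4 + 21 = 25)
l(P, O) = P**2 + 70*O
D = 25
-298/D - 2993/l(28, -51) = -298/25 - 2993/(28**2 + 70*(-51)) = -298*1/25 - 2993/(784 - 3570) = -298/25 - 2993/(-2786) = -298/25 - 2993*(-1/2786) = -298/25 + 2993/2786 = -755403/69650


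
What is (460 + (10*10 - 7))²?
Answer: 305809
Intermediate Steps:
(460 + (10*10 - 7))² = (460 + (100 - 7))² = (460 + 93)² = 553² = 305809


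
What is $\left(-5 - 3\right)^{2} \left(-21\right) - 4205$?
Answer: $-5549$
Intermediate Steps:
$\left(-5 - 3\right)^{2} \left(-21\right) - 4205 = \left(-8\right)^{2} \left(-21\right) - 4205 = 64 \left(-21\right) - 4205 = -1344 - 4205 = -5549$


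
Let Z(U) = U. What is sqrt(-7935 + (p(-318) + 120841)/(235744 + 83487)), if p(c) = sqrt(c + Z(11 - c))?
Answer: sqrt(-808604826656264 + 319231*sqrt(11))/319231 ≈ 89.077*I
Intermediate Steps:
p(c) = sqrt(11) (p(c) = sqrt(c + (11 - c)) = sqrt(11))
sqrt(-7935 + (p(-318) + 120841)/(235744 + 83487)) = sqrt(-7935 + (sqrt(11) + 120841)/(235744 + 83487)) = sqrt(-7935 + (120841 + sqrt(11))/319231) = sqrt(-7935 + (120841 + sqrt(11))*(1/319231)) = sqrt(-7935 + (120841/319231 + sqrt(11)/319231)) = sqrt(-2532977144/319231 + sqrt(11)/319231)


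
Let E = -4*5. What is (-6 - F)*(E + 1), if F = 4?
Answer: 190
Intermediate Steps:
E = -20
(-6 - F)*(E + 1) = (-6 - 1*4)*(-20 + 1) = (-6 - 4)*(-19) = -10*(-19) = 190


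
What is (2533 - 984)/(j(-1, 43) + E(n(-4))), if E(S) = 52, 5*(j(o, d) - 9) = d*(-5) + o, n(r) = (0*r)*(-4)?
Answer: 7745/89 ≈ 87.022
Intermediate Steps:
n(r) = 0 (n(r) = 0*(-4) = 0)
j(o, d) = 9 - d + o/5 (j(o, d) = 9 + (d*(-5) + o)/5 = 9 + (-5*d + o)/5 = 9 + (o - 5*d)/5 = 9 + (-d + o/5) = 9 - d + o/5)
(2533 - 984)/(j(-1, 43) + E(n(-4))) = (2533 - 984)/((9 - 1*43 + (⅕)*(-1)) + 52) = 1549/((9 - 43 - ⅕) + 52) = 1549/(-171/5 + 52) = 1549/(89/5) = 1549*(5/89) = 7745/89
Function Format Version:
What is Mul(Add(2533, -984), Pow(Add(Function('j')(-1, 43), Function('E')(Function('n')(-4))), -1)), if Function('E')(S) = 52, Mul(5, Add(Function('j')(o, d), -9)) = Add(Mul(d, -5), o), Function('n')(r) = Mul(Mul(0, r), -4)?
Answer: Rational(7745, 89) ≈ 87.022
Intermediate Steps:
Function('n')(r) = 0 (Function('n')(r) = Mul(0, -4) = 0)
Function('j')(o, d) = Add(9, Mul(-1, d), Mul(Rational(1, 5), o)) (Function('j')(o, d) = Add(9, Mul(Rational(1, 5), Add(Mul(d, -5), o))) = Add(9, Mul(Rational(1, 5), Add(Mul(-5, d), o))) = Add(9, Mul(Rational(1, 5), Add(o, Mul(-5, d)))) = Add(9, Add(Mul(-1, d), Mul(Rational(1, 5), o))) = Add(9, Mul(-1, d), Mul(Rational(1, 5), o)))
Mul(Add(2533, -984), Pow(Add(Function('j')(-1, 43), Function('E')(Function('n')(-4))), -1)) = Mul(Add(2533, -984), Pow(Add(Add(9, Mul(-1, 43), Mul(Rational(1, 5), -1)), 52), -1)) = Mul(1549, Pow(Add(Add(9, -43, Rational(-1, 5)), 52), -1)) = Mul(1549, Pow(Add(Rational(-171, 5), 52), -1)) = Mul(1549, Pow(Rational(89, 5), -1)) = Mul(1549, Rational(5, 89)) = Rational(7745, 89)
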